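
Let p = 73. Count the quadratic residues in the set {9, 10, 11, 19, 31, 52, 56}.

2

(9/73) = +1 → QR.
(10/73) = -1 → non-residue.
(11/73) = -1 → non-residue.
(19/73) = +1 → QR.
(31/73) = -1 → non-residue.
(52/73) = -1 → non-residue.
(56/73) = -1 → non-residue.
Total quadratic residues among the 7: 2.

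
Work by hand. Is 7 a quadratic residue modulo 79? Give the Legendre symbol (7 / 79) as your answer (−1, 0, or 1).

-1

Euler's criterion: (7/79) ≡ 7^39 (mod 79).
7^2 ≡ 49 (mod 79)
7^4 ≡ 31 (mod 79)
7^8 ≡ 13 (mod 79)
7^16 ≡ 11 (mod 79)
7^32 ≡ 42 (mod 79)
7^39 = 7^(32+4+2+1) ≡ 78 (mod 79).
Result is 78 ≡ −1, so (7/79) = −1.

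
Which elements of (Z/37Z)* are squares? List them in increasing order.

1 3 4 7 9 10 11 12 16 21 25 26 27 28 30 33 34 36

Square k = 1,…,18 (k and 37−k give the same square):
1²=1, 2²=4, 3²=9, 4²=16, 5²=25, 6²=36, 7²≡12, 8²≡27, 9²≡7, 10²≡26, 11²≡10, 12²≡33, 13²≡21, 14²≡11, 15²≡3, 16²≡34, 17²≡30, 18²≡28 (mod 37).
So the quadratic residues mod 37 are {1, 3, 4, 7, 9, 10, 11, 12, 16, 21, 25, 26, 27, 28, 30, 33, 34, 36}.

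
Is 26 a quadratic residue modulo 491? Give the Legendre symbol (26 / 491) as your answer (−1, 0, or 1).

-1

Pull out 2: since 491 ≡ 3 (mod 8), (2/491) = -1.
Reciprocity: 13 ≡ 1 and 491 ≡ 3 (mod 4), so (13/491) = +(491/13).
Reduce top mod 13: now compute (10/13).
Pull out 2: since 13 ≡ 5 (mod 8), (2/13) = -1.
Reciprocity: 5 ≡ 1 and 13 ≡ 1 (mod 4), so (5/13) = +(13/5).
Reduce top mod 5: now compute (3/5).
Reciprocity: 3 ≡ 3 and 5 ≡ 1 (mod 4), so (3/5) = +(5/3).
Reduce top mod 3: now compute (2/3).
Pull out 2: since 3 ≡ 3 (mod 8), (2/3) = -1.
Reached (1/3) = 1. Collecting the sign flips along the way, the symbol is -1.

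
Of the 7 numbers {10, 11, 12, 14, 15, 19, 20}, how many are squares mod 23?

(10/23) = -1 → non-residue.
(11/23) = -1 → non-residue.
(12/23) = +1 → QR.
(14/23) = -1 → non-residue.
(15/23) = -1 → non-residue.
(19/23) = -1 → non-residue.
(20/23) = -1 → non-residue.
Total quadratic residues among the 7: 1.

1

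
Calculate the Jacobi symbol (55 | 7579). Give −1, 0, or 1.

Reciprocity: 55 ≡ 3 and 7579 ≡ 3 (mod 4), so (55/7579) = −(7579/55).
Reduce top mod 55: now compute (44/55).
Pull out 2^2: since 55 ≡ 7 (mod 8), (2/55) = +1, so (2/55)^2 = +1.
Reciprocity: 11 ≡ 3 and 55 ≡ 3 (mod 4), so (11/55) = −(55/11).
Reduce top mod 11: now compute (0/11).
Top reduces to 0: gcd > 1, so the symbol is 0.

0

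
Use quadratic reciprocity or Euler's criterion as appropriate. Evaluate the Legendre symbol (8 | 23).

Pull out 2^3: since 23 ≡ 7 (mod 8), (2/23) = +1, so (2/23)^3 = +1.
Reached (1/23) = 1. Collecting the sign flips along the way, the symbol is +1.

1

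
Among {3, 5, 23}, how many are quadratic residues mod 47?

1

(3/47) = +1 → QR.
(5/47) = -1 → non-residue.
(23/47) = -1 → non-residue.
Total quadratic residues among the 3: 1.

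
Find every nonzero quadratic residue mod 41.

Square k = 1,…,20 (k and 41−k give the same square):
1²=1, 2²=4, 3²=9, 4²=16, 5²=25, 6²=36, 7²≡8, 8²≡23, 9²≡40, 10²≡18, 11²≡39, 12²≡21, 13²≡5, 14²≡32, 15²≡20, 16²≡10, 17²≡2, 18²≡37, 19²≡33, 20²≡31 (mod 41).
So the quadratic residues mod 41 are {1, 2, 4, 5, 8, 9, 10, 16, 18, 20, 21, 23, 25, 31, 32, 33, 36, 37, 39, 40}.

1 2 4 5 8 9 10 16 18 20 21 23 25 31 32 33 36 37 39 40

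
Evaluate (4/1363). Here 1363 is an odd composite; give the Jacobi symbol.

Pull out 2^2: since 1363 ≡ 3 (mod 8), (2/1363) = -1, so (2/1363)^2 = +1.
Reached (1/1363) = 1. Collecting the sign flips along the way, the symbol is +1.

1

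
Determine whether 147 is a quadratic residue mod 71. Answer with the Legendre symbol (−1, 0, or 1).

Euler's criterion: (147/71) ≡ 5^35 (mod 71).
5^2 ≡ 25 (mod 71)
5^4 ≡ 57 (mod 71)
5^8 ≡ 54 (mod 71)
5^16 ≡ 5 (mod 71)
5^32 ≡ 25 (mod 71)
5^35 = 5^(32+2+1) ≡ 1 (mod 71).
Result is 1, so (147/71) = 1.

1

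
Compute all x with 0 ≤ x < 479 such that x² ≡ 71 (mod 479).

103, 376

Since 479 ≡ 3 (mod 4), a square root of 71 is 71^((479+1)/4) = 71^120 mod 479.
Repeated squaring: 71^2≡251, 71^4≡252, 71^8≡276, 71^16≡15, 71^32≡225, 71^64≡330 (mod 479).
71^120 = 71^(64+32+16+8) ≡ 103 (mod 479).
Check: 103² = 10609 ≡ 71 (mod 479). The two roots are 103 and 376.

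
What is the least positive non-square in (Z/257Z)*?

(2/257) = +1, so 2 is a residue.
(3/257) = −1, so 3 is the smallest positive non-residue mod 257.

3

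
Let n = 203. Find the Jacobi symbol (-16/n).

First reduce: -16 ≡ 187 (mod 203).
Reciprocity: 187 ≡ 3 and 203 ≡ 3 (mod 4), so (187/203) = −(203/187).
Reduce top mod 187: now compute (16/187).
Pull out 2^4: since 187 ≡ 3 (mod 8), (2/187) = -1, so (2/187)^4 = +1.
Reached (1/187) = 1. Collecting the sign flips along the way, the symbol is -1.

-1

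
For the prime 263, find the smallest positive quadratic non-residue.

5

(2/263) = +1, so 2 is a residue.
(3/263) = +1, so 3 is a residue.
(4/263) = +1, so 4 is a residue.
(5/263) = −1, so 5 is the smallest positive non-residue mod 263.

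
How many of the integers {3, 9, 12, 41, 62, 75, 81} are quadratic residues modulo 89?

(3/89) = -1 → non-residue.
(9/89) = +1 → QR.
(12/89) = -1 → non-residue.
(41/89) = -1 → non-residue.
(62/89) = -1 → non-residue.
(75/89) = -1 → non-residue.
(81/89) = +1 → QR.
Total quadratic residues among the 7: 2.

2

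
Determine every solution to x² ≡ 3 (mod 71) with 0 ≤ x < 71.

Since 71 ≡ 3 (mod 4), a square root of 3 is 3^((71+1)/4) = 3^18 mod 71.
Repeated squaring: 3^2≡9, 3^4≡10, 3^8≡29, 3^16≡60 (mod 71).
3^18 = 3^(16+2) ≡ 43 (mod 71).
Check: 43² = 1849 ≡ 3 (mod 71). The two roots are 28 and 43.

28, 43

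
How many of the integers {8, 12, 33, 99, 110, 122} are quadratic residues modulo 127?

3

(8/127) = +1 → QR.
(12/127) = -1 → non-residue.
(33/127) = -1 → non-residue.
(99/127) = +1 → QR.
(110/127) = -1 → non-residue.
(122/127) = +1 → QR.
Total quadratic residues among the 6: 3.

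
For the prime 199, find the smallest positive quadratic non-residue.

(2/199) = +1, so 2 is a residue.
(3/199) = −1, so 3 is the smallest positive non-residue mod 199.

3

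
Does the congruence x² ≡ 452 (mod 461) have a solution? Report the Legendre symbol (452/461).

1

Euler's criterion: (452/461) ≡ 452^230 (mod 461).
452^2 ≡ 81 (mod 461)
452^4 ≡ 107 (mod 461)
452^8 ≡ 385 (mod 461)
452^16 ≡ 244 (mod 461)
452^32 ≡ 67 (mod 461)
452^64 ≡ 340 (mod 461)
452^128 ≡ 350 (mod 461)
452^230 = 452^(128+64+32+4+2) ≡ 1 (mod 461).
Result is 1, so (452/461) = 1.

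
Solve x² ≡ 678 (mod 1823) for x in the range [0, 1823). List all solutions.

Since 1823 ≡ 3 (mod 4), a square root of 678 is 678^((1823+1)/4) = 678^456 mod 1823.
Repeated squaring: 678^2≡288, 678^4≡909, 678^8≡462, 678^16≡153, 678^32≡1533, 678^64≡242, 678^128≡228, 678^256≡940 (mod 1823).
678^456 = 678^(256+128+64+8) ≡ 432 (mod 1823).
Check: 432² = 186624 ≡ 678 (mod 1823). The two roots are 432 and 1391.

432, 1391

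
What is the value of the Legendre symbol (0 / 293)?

Top reduces to 0: gcd > 1, so the symbol is 0.

0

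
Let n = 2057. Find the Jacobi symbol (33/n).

0

Reciprocity: 33 ≡ 1 and 2057 ≡ 1 (mod 4), so (33/2057) = +(2057/33).
Reduce top mod 33: now compute (11/33).
Reciprocity: 11 ≡ 3 and 33 ≡ 1 (mod 4), so (11/33) = +(33/11).
Reduce top mod 11: now compute (0/11).
Top reduces to 0: gcd > 1, so the symbol is 0.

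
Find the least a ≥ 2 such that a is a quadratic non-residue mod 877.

2

(2/877) = −1, so 2 is the smallest positive non-residue mod 877.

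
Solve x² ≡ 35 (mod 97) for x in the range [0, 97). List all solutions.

97 ≡ 1 (mod 4), so we find a root by search.
Trying successive values, 36² = 1296 ≡ 35 (mod 97). The other root is 97 − 36 = 61.

36, 61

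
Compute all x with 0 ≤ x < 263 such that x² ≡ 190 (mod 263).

Since 263 ≡ 3 (mod 4), a square root of 190 is 190^((263+1)/4) = 190^66 mod 263.
Repeated squaring: 190^2≡69, 190^4≡27, 190^8≡203, 190^16≡181, 190^32≡149, 190^64≡109 (mod 263).
190^66 = 190^(64+2) ≡ 157 (mod 263).
Check: 157² = 24649 ≡ 190 (mod 263). The two roots are 106 and 157.

106, 157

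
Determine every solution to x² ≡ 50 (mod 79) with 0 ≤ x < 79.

34, 45

Since 79 ≡ 3 (mod 4), a square root of 50 is 50^((79+1)/4) = 50^20 mod 79.
Repeated squaring: 50^2≡51, 50^4≡73, 50^8≡36, 50^16≡32 (mod 79).
50^20 = 50^(16+4) ≡ 45 (mod 79).
Check: 45² = 2025 ≡ 50 (mod 79). The two roots are 34 and 45.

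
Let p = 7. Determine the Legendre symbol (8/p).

1

First reduce: 8 ≡ 1 (mod 7).
Reached (1/7) = 1. Collecting the sign flips along the way, the symbol is +1.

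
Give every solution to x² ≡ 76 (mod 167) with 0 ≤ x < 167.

57, 110

Since 167 ≡ 3 (mod 4), a square root of 76 is 76^((167+1)/4) = 76^42 mod 167.
Repeated squaring: 76^2≡98, 76^4≡85, 76^8≡44, 76^16≡99, 76^32≡115 (mod 167).
76^42 = 76^(32+8+2) ≡ 57 (mod 167).
Check: 57² = 3249 ≡ 76 (mod 167). The two roots are 57 and 110.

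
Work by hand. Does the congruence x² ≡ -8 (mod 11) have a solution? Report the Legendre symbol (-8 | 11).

1

Euler's criterion: (-8/11) ≡ 3^5 (mod 11).
3^2 ≡ 9 (mod 11)
3^4 ≡ 4 (mod 11)
3^5 = 3^(4+1) ≡ 1 (mod 11).
Result is 1, so (-8/11) = 1.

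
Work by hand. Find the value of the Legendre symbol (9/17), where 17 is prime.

1

Euler's criterion: (9/17) ≡ 9^8 (mod 17).
9^2 ≡ 13 (mod 17)
9^4 ≡ 16 (mod 17)
9^8 ≡ 1 (mod 17)
9^8 = 9^(8) ≡ 1 (mod 17).
Result is 1, so (9/17) = 1.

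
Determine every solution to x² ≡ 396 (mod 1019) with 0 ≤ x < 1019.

Since 1019 ≡ 3 (mod 4), a square root of 396 is 396^((1019+1)/4) = 396^255 mod 1019.
Repeated squaring: 396^2≡909, 396^4≡891, 396^8≡80, 396^16≡286, 396^32≡276, 396^64≡770, 396^128≡861 (mod 1019).
396^255 = 396^(128+64+32+16+8+4+2+1) ≡ 413 (mod 1019).
Check: 413² = 170569 ≡ 396 (mod 1019). The two roots are 413 and 606.

413, 606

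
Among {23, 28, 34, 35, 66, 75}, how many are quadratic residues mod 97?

3

(23/97) = -1 → non-residue.
(28/97) = -1 → non-residue.
(34/97) = -1 → non-residue.
(35/97) = +1 → QR.
(66/97) = +1 → QR.
(75/97) = +1 → QR.
Total quadratic residues among the 6: 3.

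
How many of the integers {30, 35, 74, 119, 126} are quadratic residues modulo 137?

(30/137) = +1 → QR.
(35/137) = -1 → non-residue.
(74/137) = +1 → QR.
(119/137) = +1 → QR.
(126/137) = +1 → QR.
Total quadratic residues among the 5: 4.

4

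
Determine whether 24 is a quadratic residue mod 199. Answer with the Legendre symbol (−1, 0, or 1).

-1

Pull out 2^3: since 199 ≡ 7 (mod 8), (2/199) = +1, so (2/199)^3 = +1.
Reciprocity: 3 ≡ 3 and 199 ≡ 3 (mod 4), so (3/199) = −(199/3).
Reduce top mod 3: now compute (1/3).
Reached (1/3) = 1. Collecting the sign flips along the way, the symbol is -1.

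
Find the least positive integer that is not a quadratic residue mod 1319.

13

(2/1319) = +1, so 2 is a residue.
(3/1319) = +1, so 3 is a residue.
(4/1319) = +1, so 4 is a residue.
(5/1319) = +1, so 5 is a residue.
(6/1319) = +1, so 6 is a residue.
(7/1319) = +1, so 7 is a residue.
(8/1319) = +1, so 8 is a residue.
(9/1319) = +1, so 9 is a residue.
(10/1319) = +1, so 10 is a residue.
(11/1319) = +1, so 11 is a residue.
(12/1319) = +1, so 12 is a residue.
(13/1319) = −1, so 13 is the smallest positive non-residue mod 1319.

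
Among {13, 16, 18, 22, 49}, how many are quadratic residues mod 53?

3

(13/53) = +1 → QR.
(16/53) = +1 → QR.
(18/53) = -1 → non-residue.
(22/53) = -1 → non-residue.
(49/53) = +1 → QR.
Total quadratic residues among the 5: 3.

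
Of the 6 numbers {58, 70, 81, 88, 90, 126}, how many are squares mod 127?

3

(58/127) = -1 → non-residue.
(70/127) = +1 → QR.
(81/127) = +1 → QR.
(88/127) = +1 → QR.
(90/127) = -1 → non-residue.
(126/127) = -1 → non-residue.
Total quadratic residues among the 6: 3.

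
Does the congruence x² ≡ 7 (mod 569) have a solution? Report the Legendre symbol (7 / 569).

1

Reciprocity: 7 ≡ 3 and 569 ≡ 1 (mod 4), so (7/569) = +(569/7).
Reduce top mod 7: now compute (2/7).
Pull out 2: since 7 ≡ 7 (mod 8), (2/7) = +1.
Reached (1/7) = 1. Collecting the sign flips along the way, the symbol is +1.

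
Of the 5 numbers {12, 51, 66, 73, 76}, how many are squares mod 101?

(12/101) = -1 → non-residue.
(51/101) = -1 → non-residue.
(66/101) = -1 → non-residue.
(73/101) = -1 → non-residue.
(76/101) = +1 → QR.
Total quadratic residues among the 5: 1.

1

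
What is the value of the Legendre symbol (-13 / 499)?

1

First reduce: -13 ≡ 486 (mod 499).
Pull out 2: since 499 ≡ 3 (mod 8), (2/499) = -1.
Reciprocity: 243 ≡ 3 and 499 ≡ 3 (mod 4), so (243/499) = −(499/243).
Reduce top mod 243: now compute (13/243).
Reciprocity: 13 ≡ 1 and 243 ≡ 3 (mod 4), so (13/243) = +(243/13).
Reduce top mod 13: now compute (9/13).
Reciprocity: 9 ≡ 1 and 13 ≡ 1 (mod 4), so (9/13) = +(13/9).
Reduce top mod 9: now compute (4/9).
Pull out 2^2: since 9 ≡ 1 (mod 8), (2/9) = +1, so (2/9)^2 = +1.
Reached (1/9) = 1. Collecting the sign flips along the way, the symbol is +1.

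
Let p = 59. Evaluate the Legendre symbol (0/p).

Top reduces to 0: gcd > 1, so the symbol is 0.

0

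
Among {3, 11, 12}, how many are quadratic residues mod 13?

(3/13) = +1 → QR.
(11/13) = -1 → non-residue.
(12/13) = +1 → QR.
Total quadratic residues among the 3: 2.

2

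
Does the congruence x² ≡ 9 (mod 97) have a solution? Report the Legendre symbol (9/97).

Reciprocity: 9 ≡ 1 and 97 ≡ 1 (mod 4), so (9/97) = +(97/9).
Reduce top mod 9: now compute (7/9).
Reciprocity: 7 ≡ 3 and 9 ≡ 1 (mod 4), so (7/9) = +(9/7).
Reduce top mod 7: now compute (2/7).
Pull out 2: since 7 ≡ 7 (mod 8), (2/7) = +1.
Reached (1/7) = 1. Collecting the sign flips along the way, the symbol is +1.

1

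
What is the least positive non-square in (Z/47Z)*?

5

(2/47) = +1, so 2 is a residue.
(3/47) = +1, so 3 is a residue.
(4/47) = +1, so 4 is a residue.
(5/47) = −1, so 5 is the smallest positive non-residue mod 47.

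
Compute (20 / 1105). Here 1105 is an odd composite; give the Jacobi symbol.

Pull out 2^2: since 1105 ≡ 1 (mod 8), (2/1105) = +1, so (2/1105)^2 = +1.
Reciprocity: 5 ≡ 1 and 1105 ≡ 1 (mod 4), so (5/1105) = +(1105/5).
Reduce top mod 5: now compute (0/5).
Top reduces to 0: gcd > 1, so the symbol is 0.

0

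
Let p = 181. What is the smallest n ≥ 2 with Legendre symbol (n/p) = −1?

2

(2/181) = −1, so 2 is the smallest positive non-residue mod 181.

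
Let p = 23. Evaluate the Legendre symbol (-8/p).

Euler's criterion: (-8/23) ≡ 15^11 (mod 23).
15^2 ≡ 18 (mod 23)
15^4 ≡ 2 (mod 23)
15^8 ≡ 4 (mod 23)
15^11 = 15^(8+2+1) ≡ 22 (mod 23).
Result is 22 ≡ −1, so (-8/23) = −1.

-1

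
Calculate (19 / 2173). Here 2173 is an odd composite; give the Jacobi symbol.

Reciprocity: 19 ≡ 3 and 2173 ≡ 1 (mod 4), so (19/2173) = +(2173/19).
Reduce top mod 19: now compute (7/19).
Reciprocity: 7 ≡ 3 and 19 ≡ 3 (mod 4), so (7/19) = −(19/7).
Reduce top mod 7: now compute (5/7).
Reciprocity: 5 ≡ 1 and 7 ≡ 3 (mod 4), so (5/7) = +(7/5).
Reduce top mod 5: now compute (2/5).
Pull out 2: since 5 ≡ 5 (mod 8), (2/5) = -1.
Reached (1/5) = 1. Collecting the sign flips along the way, the symbol is +1.

1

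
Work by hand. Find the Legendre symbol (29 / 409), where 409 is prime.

-1

Euler's criterion: (29/409) ≡ 29^204 (mod 409).
29^2 ≡ 23 (mod 409)
29^4 ≡ 120 (mod 409)
29^8 ≡ 85 (mod 409)
29^16 ≡ 272 (mod 409)
29^32 ≡ 364 (mod 409)
29^64 ≡ 389 (mod 409)
29^128 ≡ 400 (mod 409)
29^204 = 29^(128+64+8+4) ≡ 408 (mod 409).
Result is 408 ≡ −1, so (29/409) = −1.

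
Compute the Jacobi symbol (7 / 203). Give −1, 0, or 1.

0

Reciprocity: 7 ≡ 3 and 203 ≡ 3 (mod 4), so (7/203) = −(203/7).
Reduce top mod 7: now compute (0/7).
Top reduces to 0: gcd > 1, so the symbol is 0.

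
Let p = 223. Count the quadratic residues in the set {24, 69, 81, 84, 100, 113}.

(24/223) = -1 → non-residue.
(69/223) = +1 → QR.
(81/223) = +1 → QR.
(84/223) = -1 → non-residue.
(100/223) = +1 → QR.
(113/223) = -1 → non-residue.
Total quadratic residues among the 6: 3.

3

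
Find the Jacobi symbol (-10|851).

First reduce: -10 ≡ 841 (mod 851).
Reciprocity: 841 ≡ 1 and 851 ≡ 3 (mod 4), so (841/851) = +(851/841).
Reduce top mod 841: now compute (10/841).
Pull out 2: since 841 ≡ 1 (mod 8), (2/841) = +1.
Reciprocity: 5 ≡ 1 and 841 ≡ 1 (mod 4), so (5/841) = +(841/5).
Reduce top mod 5: now compute (1/5).
Reached (1/5) = 1. Collecting the sign flips along the way, the symbol is +1.

1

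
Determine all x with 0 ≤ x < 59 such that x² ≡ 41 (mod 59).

Since 59 ≡ 3 (mod 4), a square root of 41 is 41^((59+1)/4) = 41^15 mod 59.
Repeated squaring: 41^2≡29, 41^4≡15, 41^8≡48 (mod 59).
41^15 = 41^(8+4+2+1) ≡ 49 (mod 59).
Check: 49² = 2401 ≡ 41 (mod 59). The two roots are 10 and 49.

10, 49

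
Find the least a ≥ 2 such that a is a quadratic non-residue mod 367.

3

(2/367) = +1, so 2 is a residue.
(3/367) = −1, so 3 is the smallest positive non-residue mod 367.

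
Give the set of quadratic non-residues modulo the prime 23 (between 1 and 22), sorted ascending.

5, 7, 10, 11, 14, 15, 17, 19, 20, 21, 22

Square k = 1,…,11 (k and 23−k give the same square):
1²=1, 2²=4, 3²=9, 4²=16, 5²≡2, 6²≡13, 7²≡3, 8²≡18, 9²≡12, 10²≡8, 11²≡6 (mod 23).
The residues are {1, 2, 3, 4, 6, 8, 9, 12, 13, 16, 18}; the non-residues are the remaining 11 nonzero classes.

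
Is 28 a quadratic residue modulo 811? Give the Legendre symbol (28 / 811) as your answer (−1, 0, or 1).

Pull out 2^2: since 811 ≡ 3 (mod 8), (2/811) = -1, so (2/811)^2 = +1.
Reciprocity: 7 ≡ 3 and 811 ≡ 3 (mod 4), so (7/811) = −(811/7).
Reduce top mod 7: now compute (6/7).
Pull out 2: since 7 ≡ 7 (mod 8), (2/7) = +1.
Reciprocity: 3 ≡ 3 and 7 ≡ 3 (mod 4), so (3/7) = −(7/3).
Reduce top mod 3: now compute (1/3).
Reached (1/3) = 1. Collecting the sign flips along the way, the symbol is +1.

1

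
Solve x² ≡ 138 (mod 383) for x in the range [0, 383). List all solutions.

Since 383 ≡ 3 (mod 4), a square root of 138 is 138^((383+1)/4) = 138^96 mod 383.
Repeated squaring: 138^2≡277, 138^4≡129, 138^8≡172, 138^16≡93, 138^32≡223, 138^64≡322 (mod 383).
138^96 = 138^(64+32) ≡ 185 (mod 383).
Check: 185² = 34225 ≡ 138 (mod 383). The two roots are 185 and 198.

185, 198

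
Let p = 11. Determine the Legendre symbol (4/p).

Pull out 2^2: since 11 ≡ 3 (mod 8), (2/11) = -1, so (2/11)^2 = +1.
Reached (1/11) = 1. Collecting the sign flips along the way, the symbol is +1.

1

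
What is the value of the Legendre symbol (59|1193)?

-1

Euler's criterion: (59/1193) ≡ 59^596 (mod 1193).
59^2 ≡ 1095 (mod 1193)
59^4 ≡ 60 (mod 1193)
59^8 ≡ 21 (mod 1193)
59^16 ≡ 441 (mod 1193)
59^32 ≡ 22 (mod 1193)
59^64 ≡ 484 (mod 1193)
59^128 ≡ 428 (mod 1193)
59^256 ≡ 655 (mod 1193)
59^512 ≡ 738 (mod 1193)
59^596 = 59^(512+64+16+4) ≡ 1192 (mod 1193).
Result is 1192 ≡ −1, so (59/1193) = −1.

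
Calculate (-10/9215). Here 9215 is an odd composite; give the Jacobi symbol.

0

First reduce: -10 ≡ 9205 (mod 9215).
Reciprocity: 9205 ≡ 1 and 9215 ≡ 3 (mod 4), so (9205/9215) = +(9215/9205).
Reduce top mod 9205: now compute (10/9205).
Pull out 2: since 9205 ≡ 5 (mod 8), (2/9205) = -1.
Reciprocity: 5 ≡ 1 and 9205 ≡ 1 (mod 4), so (5/9205) = +(9205/5).
Reduce top mod 5: now compute (0/5).
Top reduces to 0: gcd > 1, so the symbol is 0.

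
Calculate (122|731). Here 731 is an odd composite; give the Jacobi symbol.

Pull out 2: since 731 ≡ 3 (mod 8), (2/731) = -1.
Reciprocity: 61 ≡ 1 and 731 ≡ 3 (mod 4), so (61/731) = +(731/61).
Reduce top mod 61: now compute (60/61).
Pull out 2^2: since 61 ≡ 5 (mod 8), (2/61) = -1, so (2/61)^2 = +1.
Reciprocity: 15 ≡ 3 and 61 ≡ 1 (mod 4), so (15/61) = +(61/15).
Reduce top mod 15: now compute (1/15).
Reached (1/15) = 1. Collecting the sign flips along the way, the symbol is -1.

-1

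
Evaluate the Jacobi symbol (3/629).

Reciprocity: 3 ≡ 3 and 629 ≡ 1 (mod 4), so (3/629) = +(629/3).
Reduce top mod 3: now compute (2/3).
Pull out 2: since 3 ≡ 3 (mod 8), (2/3) = -1.
Reached (1/3) = 1. Collecting the sign flips along the way, the symbol is -1.

-1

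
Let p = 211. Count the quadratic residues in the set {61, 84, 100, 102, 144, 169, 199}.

5

(61/211) = -1 → non-residue.
(84/211) = +1 → QR.
(100/211) = +1 → QR.
(102/211) = -1 → non-residue.
(144/211) = +1 → QR.
(169/211) = +1 → QR.
(199/211) = +1 → QR.
Total quadratic residues among the 7: 5.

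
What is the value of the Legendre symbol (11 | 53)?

1

Reciprocity: 11 ≡ 3 and 53 ≡ 1 (mod 4), so (11/53) = +(53/11).
Reduce top mod 11: now compute (9/11).
Reciprocity: 9 ≡ 1 and 11 ≡ 3 (mod 4), so (9/11) = +(11/9).
Reduce top mod 9: now compute (2/9).
Pull out 2: since 9 ≡ 1 (mod 8), (2/9) = +1.
Reached (1/9) = 1. Collecting the sign flips along the way, the symbol is +1.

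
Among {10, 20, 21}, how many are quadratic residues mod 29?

(10/29) = -1 → non-residue.
(20/29) = +1 → QR.
(21/29) = -1 → non-residue.
Total quadratic residues among the 3: 1.

1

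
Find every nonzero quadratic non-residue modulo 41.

Square k = 1,…,20 (k and 41−k give the same square):
1²=1, 2²=4, 3²=9, 4²=16, 5²=25, 6²=36, 7²≡8, 8²≡23, 9²≡40, 10²≡18, 11²≡39, 12²≡21, 13²≡5, 14²≡32, 15²≡20, 16²≡10, 17²≡2, 18²≡37, 19²≡33, 20²≡31 (mod 41).
The residues are {1, 2, 4, 5, 8, 9, 10, 16, 18, 20, 21, 23, 25, 31, 32, 33, 36, 37, 39, 40}; the non-residues are the remaining 20 nonzero classes.

3,6,7,11,12,13,14,15,17,19,22,24,26,27,28,29,30,34,35,38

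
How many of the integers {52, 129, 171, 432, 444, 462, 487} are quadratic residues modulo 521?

3

(52/521) = +1 → QR.
(129/521) = +1 → QR.
(171/521) = -1 → non-residue.
(432/521) = -1 → non-residue.
(444/521) = -1 → non-residue.
(462/521) = +1 → QR.
(487/521) = -1 → non-residue.
Total quadratic residues among the 7: 3.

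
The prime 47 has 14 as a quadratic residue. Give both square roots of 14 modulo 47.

22, 25

Since 47 ≡ 3 (mod 4), a square root of 14 is 14^((47+1)/4) = 14^12 mod 47.
Repeated squaring: 14^2≡8, 14^4≡17, 14^8≡7 (mod 47).
14^12 = 14^(8+4) ≡ 25 (mod 47).
Check: 25² = 625 ≡ 14 (mod 47). The two roots are 22 and 25.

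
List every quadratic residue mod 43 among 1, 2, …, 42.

1 4 6 9 10 11 13 14 15 16 17 21 23 24 25 31 35 36 38 40 41

Square k = 1,…,21 (k and 43−k give the same square):
1²=1, 2²=4, 3²=9, 4²=16, 5²=25, 6²=36, 7²≡6, 8²≡21, 9²≡38, 10²≡14, 11²≡35, 12²≡15, 13²≡40, 14²≡24, 15²≡10, 16²≡41, 17²≡31, 18²≡23, 19²≡17, 20²≡13, 21²≡11 (mod 43).
So the quadratic residues mod 43 are {1, 4, 6, 9, 10, 11, 13, 14, 15, 16, 17, 21, 23, 24, 25, 31, 35, 36, 38, 40, 41}.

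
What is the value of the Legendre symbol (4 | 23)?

1

Pull out 2^2: since 23 ≡ 7 (mod 8), (2/23) = +1, so (2/23)^2 = +1.
Reached (1/23) = 1. Collecting the sign flips along the way, the symbol is +1.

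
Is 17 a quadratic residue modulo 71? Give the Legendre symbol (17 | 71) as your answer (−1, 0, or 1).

Euler's criterion: (17/71) ≡ 17^35 (mod 71).
17^2 ≡ 5 (mod 71)
17^4 ≡ 25 (mod 71)
17^8 ≡ 57 (mod 71)
17^16 ≡ 54 (mod 71)
17^32 ≡ 5 (mod 71)
17^35 = 17^(32+2+1) ≡ 70 (mod 71).
Result is 70 ≡ −1, so (17/71) = −1.

-1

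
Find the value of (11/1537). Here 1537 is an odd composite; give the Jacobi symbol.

-1

Reciprocity: 11 ≡ 3 and 1537 ≡ 1 (mod 4), so (11/1537) = +(1537/11).
Reduce top mod 11: now compute (8/11).
Pull out 2^3: since 11 ≡ 3 (mod 8), (2/11) = -1, so (2/11)^3 = -1.
Reached (1/11) = 1. Collecting the sign flips along the way, the symbol is -1.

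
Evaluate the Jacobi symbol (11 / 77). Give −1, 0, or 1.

0

Reciprocity: 11 ≡ 3 and 77 ≡ 1 (mod 4), so (11/77) = +(77/11).
Reduce top mod 11: now compute (0/11).
Top reduces to 0: gcd > 1, so the symbol is 0.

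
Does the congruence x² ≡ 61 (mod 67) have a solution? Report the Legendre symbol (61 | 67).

-1

Reciprocity: 61 ≡ 1 and 67 ≡ 3 (mod 4), so (61/67) = +(67/61).
Reduce top mod 61: now compute (6/61).
Pull out 2: since 61 ≡ 5 (mod 8), (2/61) = -1.
Reciprocity: 3 ≡ 3 and 61 ≡ 1 (mod 4), so (3/61) = +(61/3).
Reduce top mod 3: now compute (1/3).
Reached (1/3) = 1. Collecting the sign flips along the way, the symbol is -1.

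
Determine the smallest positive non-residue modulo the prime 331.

2

(2/331) = −1, so 2 is the smallest positive non-residue mod 331.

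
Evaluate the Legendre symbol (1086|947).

-1

First reduce: 1086 ≡ 139 (mod 947).
Reciprocity: 139 ≡ 3 and 947 ≡ 3 (mod 4), so (139/947) = −(947/139).
Reduce top mod 139: now compute (113/139).
Reciprocity: 113 ≡ 1 and 139 ≡ 3 (mod 4), so (113/139) = +(139/113).
Reduce top mod 113: now compute (26/113).
Pull out 2: since 113 ≡ 1 (mod 8), (2/113) = +1.
Reciprocity: 13 ≡ 1 and 113 ≡ 1 (mod 4), so (13/113) = +(113/13).
Reduce top mod 13: now compute (9/13).
Reciprocity: 9 ≡ 1 and 13 ≡ 1 (mod 4), so (9/13) = +(13/9).
Reduce top mod 9: now compute (4/9).
Pull out 2^2: since 9 ≡ 1 (mod 8), (2/9) = +1, so (2/9)^2 = +1.
Reached (1/9) = 1. Collecting the sign flips along the way, the symbol is -1.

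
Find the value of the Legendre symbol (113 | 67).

-1

Euler's criterion: (113/67) ≡ 46^33 (mod 67).
46^2 ≡ 39 (mod 67)
46^4 ≡ 47 (mod 67)
46^8 ≡ 65 (mod 67)
46^16 ≡ 4 (mod 67)
46^32 ≡ 16 (mod 67)
46^33 = 46^(32+1) ≡ 66 (mod 67).
Result is 66 ≡ −1, so (113/67) = −1.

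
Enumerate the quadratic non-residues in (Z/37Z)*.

2, 5, 6, 8, 13, 14, 15, 17, 18, 19, 20, 22, 23, 24, 29, 31, 32, 35

Square k = 1,…,18 (k and 37−k give the same square):
1²=1, 2²=4, 3²=9, 4²=16, 5²=25, 6²=36, 7²≡12, 8²≡27, 9²≡7, 10²≡26, 11²≡10, 12²≡33, 13²≡21, 14²≡11, 15²≡3, 16²≡34, 17²≡30, 18²≡28 (mod 37).
The residues are {1, 3, 4, 7, 9, 10, 11, 12, 16, 21, 25, 26, 27, 28, 30, 33, 34, 36}; the non-residues are the remaining 18 nonzero classes.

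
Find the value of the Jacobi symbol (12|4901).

-1

Pull out 2^2: since 4901 ≡ 5 (mod 8), (2/4901) = -1, so (2/4901)^2 = +1.
Reciprocity: 3 ≡ 3 and 4901 ≡ 1 (mod 4), so (3/4901) = +(4901/3).
Reduce top mod 3: now compute (2/3).
Pull out 2: since 3 ≡ 3 (mod 8), (2/3) = -1.
Reached (1/3) = 1. Collecting the sign flips along the way, the symbol is -1.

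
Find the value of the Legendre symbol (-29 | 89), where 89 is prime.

Euler's criterion: (-29/89) ≡ 60^44 (mod 89).
60^2 ≡ 40 (mod 89)
60^4 ≡ 87 (mod 89)
60^8 ≡ 4 (mod 89)
60^16 ≡ 16 (mod 89)
60^32 ≡ 78 (mod 89)
60^44 = 60^(32+8+4) ≡ 88 (mod 89).
Result is 88 ≡ −1, so (-29/89) = −1.

-1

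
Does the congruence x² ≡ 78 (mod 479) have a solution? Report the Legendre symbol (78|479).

-1

Euler's criterion: (78/479) ≡ 78^239 (mod 479).
78^2 ≡ 336 (mod 479)
78^4 ≡ 331 (mod 479)
78^8 ≡ 349 (mod 479)
78^16 ≡ 135 (mod 479)
78^32 ≡ 23 (mod 479)
78^64 ≡ 50 (mod 479)
78^128 ≡ 105 (mod 479)
78^239 = 78^(128+64+32+8+4+2+1) ≡ 478 (mod 479).
Result is 478 ≡ −1, so (78/479) = −1.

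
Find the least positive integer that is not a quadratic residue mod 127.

3

(2/127) = +1, so 2 is a residue.
(3/127) = −1, so 3 is the smallest positive non-residue mod 127.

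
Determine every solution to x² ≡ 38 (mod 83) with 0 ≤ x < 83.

11, 72

Since 83 ≡ 3 (mod 4), a square root of 38 is 38^((83+1)/4) = 38^21 mod 83.
Repeated squaring: 38^2≡33, 38^4≡10, 38^8≡17, 38^16≡40 (mod 83).
38^21 = 38^(16+4+1) ≡ 11 (mod 83).
Check: 11² = 121 ≡ 38 (mod 83). The two roots are 11 and 72.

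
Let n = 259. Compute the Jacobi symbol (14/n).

0

Pull out 2: since 259 ≡ 3 (mod 8), (2/259) = -1.
Reciprocity: 7 ≡ 3 and 259 ≡ 3 (mod 4), so (7/259) = −(259/7).
Reduce top mod 7: now compute (0/7).
Top reduces to 0: gcd > 1, so the symbol is 0.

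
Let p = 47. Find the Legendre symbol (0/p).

0

Top reduces to 0: gcd > 1, so the symbol is 0.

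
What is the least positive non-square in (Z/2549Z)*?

2

(2/2549) = −1, so 2 is the smallest positive non-residue mod 2549.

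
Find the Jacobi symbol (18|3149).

-1

Pull out 2: since 3149 ≡ 5 (mod 8), (2/3149) = -1.
Reciprocity: 9 ≡ 1 and 3149 ≡ 1 (mod 4), so (9/3149) = +(3149/9).
Reduce top mod 9: now compute (8/9).
Pull out 2^3: since 9 ≡ 1 (mod 8), (2/9) = +1, so (2/9)^3 = +1.
Reached (1/9) = 1. Collecting the sign flips along the way, the symbol is -1.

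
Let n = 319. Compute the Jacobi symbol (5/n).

1

Reciprocity: 5 ≡ 1 and 319 ≡ 3 (mod 4), so (5/319) = +(319/5).
Reduce top mod 5: now compute (4/5).
Pull out 2^2: since 5 ≡ 5 (mod 8), (2/5) = -1, so (2/5)^2 = +1.
Reached (1/5) = 1. Collecting the sign flips along the way, the symbol is +1.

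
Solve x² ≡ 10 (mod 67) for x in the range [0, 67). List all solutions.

12, 55

Since 67 ≡ 3 (mod 4), a square root of 10 is 10^((67+1)/4) = 10^17 mod 67.
Repeated squaring: 10^2≡33, 10^4≡17, 10^8≡21, 10^16≡39 (mod 67).
10^17 = 10^(16+1) ≡ 55 (mod 67).
Check: 55² = 3025 ≡ 10 (mod 67). The two roots are 12 and 55.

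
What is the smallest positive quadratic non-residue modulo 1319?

(2/1319) = +1, so 2 is a residue.
(3/1319) = +1, so 3 is a residue.
(4/1319) = +1, so 4 is a residue.
(5/1319) = +1, so 5 is a residue.
(6/1319) = +1, so 6 is a residue.
(7/1319) = +1, so 7 is a residue.
(8/1319) = +1, so 8 is a residue.
(9/1319) = +1, so 9 is a residue.
(10/1319) = +1, so 10 is a residue.
(11/1319) = +1, so 11 is a residue.
(12/1319) = +1, so 12 is a residue.
(13/1319) = −1, so 13 is the smallest positive non-residue mod 1319.

13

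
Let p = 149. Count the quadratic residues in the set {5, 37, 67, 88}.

4

(5/149) = +1 → QR.
(37/149) = +1 → QR.
(67/149) = +1 → QR.
(88/149) = +1 → QR.
Total quadratic residues among the 4: 4.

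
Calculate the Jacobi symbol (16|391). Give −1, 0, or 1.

Pull out 2^4: since 391 ≡ 7 (mod 8), (2/391) = +1, so (2/391)^4 = +1.
Reached (1/391) = 1. Collecting the sign flips along the way, the symbol is +1.

1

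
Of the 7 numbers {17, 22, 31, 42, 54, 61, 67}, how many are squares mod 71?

1

(17/71) = -1 → non-residue.
(22/71) = -1 → non-residue.
(31/71) = -1 → non-residue.
(42/71) = -1 → non-residue.
(54/71) = +1 → QR.
(61/71) = -1 → non-residue.
(67/71) = -1 → non-residue.
Total quadratic residues among the 7: 1.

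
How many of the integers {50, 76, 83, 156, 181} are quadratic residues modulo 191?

(50/191) = +1 → QR.
(76/191) = -1 → non-residue.
(83/191) = -1 → non-residue.
(156/191) = +1 → QR.
(181/191) = -1 → non-residue.
Total quadratic residues among the 5: 2.

2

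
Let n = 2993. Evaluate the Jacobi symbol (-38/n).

-1

First reduce: -38 ≡ 2955 (mod 2993).
Reciprocity: 2955 ≡ 3 and 2993 ≡ 1 (mod 4), so (2955/2993) = +(2993/2955).
Reduce top mod 2955: now compute (38/2955).
Pull out 2: since 2955 ≡ 3 (mod 8), (2/2955) = -1.
Reciprocity: 19 ≡ 3 and 2955 ≡ 3 (mod 4), so (19/2955) = −(2955/19).
Reduce top mod 19: now compute (10/19).
Pull out 2: since 19 ≡ 3 (mod 8), (2/19) = -1.
Reciprocity: 5 ≡ 1 and 19 ≡ 3 (mod 4), so (5/19) = +(19/5).
Reduce top mod 5: now compute (4/5).
Pull out 2^2: since 5 ≡ 5 (mod 8), (2/5) = -1, so (2/5)^2 = +1.
Reached (1/5) = 1. Collecting the sign flips along the way, the symbol is -1.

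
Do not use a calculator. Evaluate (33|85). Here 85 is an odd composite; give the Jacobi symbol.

Reciprocity: 33 ≡ 1 and 85 ≡ 1 (mod 4), so (33/85) = +(85/33).
Reduce top mod 33: now compute (19/33).
Reciprocity: 19 ≡ 3 and 33 ≡ 1 (mod 4), so (19/33) = +(33/19).
Reduce top mod 19: now compute (14/19).
Pull out 2: since 19 ≡ 3 (mod 8), (2/19) = -1.
Reciprocity: 7 ≡ 3 and 19 ≡ 3 (mod 4), so (7/19) = −(19/7).
Reduce top mod 7: now compute (5/7).
Reciprocity: 5 ≡ 1 and 7 ≡ 3 (mod 4), so (5/7) = +(7/5).
Reduce top mod 5: now compute (2/5).
Pull out 2: since 5 ≡ 5 (mod 8), (2/5) = -1.
Reached (1/5) = 1. Collecting the sign flips along the way, the symbol is -1.

-1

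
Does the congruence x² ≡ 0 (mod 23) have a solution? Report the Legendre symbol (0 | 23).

0

Top reduces to 0: gcd > 1, so the symbol is 0.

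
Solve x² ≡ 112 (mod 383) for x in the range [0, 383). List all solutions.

Since 383 ≡ 3 (mod 4), a square root of 112 is 112^((383+1)/4) = 112^96 mod 383.
Repeated squaring: 112^2≡288, 112^4≡216, 112^8≡313, 112^16≡304, 112^32≡113, 112^64≡130 (mod 383).
112^96 = 112^(64+32) ≡ 136 (mod 383).
Check: 136² = 18496 ≡ 112 (mod 383). The two roots are 136 and 247.

136, 247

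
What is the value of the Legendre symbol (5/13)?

Reciprocity: 5 ≡ 1 and 13 ≡ 1 (mod 4), so (5/13) = +(13/5).
Reduce top mod 5: now compute (3/5).
Reciprocity: 3 ≡ 3 and 5 ≡ 1 (mod 4), so (3/5) = +(5/3).
Reduce top mod 3: now compute (2/3).
Pull out 2: since 3 ≡ 3 (mod 8), (2/3) = -1.
Reached (1/3) = 1. Collecting the sign flips along the way, the symbol is -1.

-1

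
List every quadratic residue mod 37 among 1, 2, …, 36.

1, 3, 4, 7, 9, 10, 11, 12, 16, 21, 25, 26, 27, 28, 30, 33, 34, 36

Square k = 1,…,18 (k and 37−k give the same square):
1²=1, 2²=4, 3²=9, 4²=16, 5²=25, 6²=36, 7²≡12, 8²≡27, 9²≡7, 10²≡26, 11²≡10, 12²≡33, 13²≡21, 14²≡11, 15²≡3, 16²≡34, 17²≡30, 18²≡28 (mod 37).
So the quadratic residues mod 37 are {1, 3, 4, 7, 9, 10, 11, 12, 16, 21, 25, 26, 27, 28, 30, 33, 34, 36}.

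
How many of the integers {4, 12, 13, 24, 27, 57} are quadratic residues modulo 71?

(4/71) = +1 → QR.
(12/71) = +1 → QR.
(13/71) = -1 → non-residue.
(24/71) = +1 → QR.
(27/71) = +1 → QR.
(57/71) = +1 → QR.
Total quadratic residues among the 6: 5.

5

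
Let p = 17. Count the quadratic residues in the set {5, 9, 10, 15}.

2

(5/17) = -1 → non-residue.
(9/17) = +1 → QR.
(10/17) = -1 → non-residue.
(15/17) = +1 → QR.
Total quadratic residues among the 4: 2.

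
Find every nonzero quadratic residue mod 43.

1, 4, 6, 9, 10, 11, 13, 14, 15, 16, 17, 21, 23, 24, 25, 31, 35, 36, 38, 40, 41

Square k = 1,…,21 (k and 43−k give the same square):
1²=1, 2²=4, 3²=9, 4²=16, 5²=25, 6²=36, 7²≡6, 8²≡21, 9²≡38, 10²≡14, 11²≡35, 12²≡15, 13²≡40, 14²≡24, 15²≡10, 16²≡41, 17²≡31, 18²≡23, 19²≡17, 20²≡13, 21²≡11 (mod 43).
So the quadratic residues mod 43 are {1, 4, 6, 9, 10, 11, 13, 14, 15, 16, 17, 21, 23, 24, 25, 31, 35, 36, 38, 40, 41}.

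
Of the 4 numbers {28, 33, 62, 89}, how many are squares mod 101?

1

(28/101) = -1 → non-residue.
(33/101) = +1 → QR.
(62/101) = -1 → non-residue.
(89/101) = -1 → non-residue.
Total quadratic residues among the 4: 1.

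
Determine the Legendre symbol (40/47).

Pull out 2^3: since 47 ≡ 7 (mod 8), (2/47) = +1, so (2/47)^3 = +1.
Reciprocity: 5 ≡ 1 and 47 ≡ 3 (mod 4), so (5/47) = +(47/5).
Reduce top mod 5: now compute (2/5).
Pull out 2: since 5 ≡ 5 (mod 8), (2/5) = -1.
Reached (1/5) = 1. Collecting the sign flips along the way, the symbol is -1.

-1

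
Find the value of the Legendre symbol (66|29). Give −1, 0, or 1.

-1

Euler's criterion: (66/29) ≡ 8^14 (mod 29).
8^2 ≡ 6 (mod 29)
8^4 ≡ 7 (mod 29)
8^8 ≡ 20 (mod 29)
8^14 = 8^(8+4+2) ≡ 28 (mod 29).
Result is 28 ≡ −1, so (66/29) = −1.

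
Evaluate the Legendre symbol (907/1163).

-1

Reciprocity: 907 ≡ 3 and 1163 ≡ 3 (mod 4), so (907/1163) = −(1163/907).
Reduce top mod 907: now compute (256/907).
Pull out 2^8: since 907 ≡ 3 (mod 8), (2/907) = -1, so (2/907)^8 = +1.
Reached (1/907) = 1. Collecting the sign flips along the way, the symbol is -1.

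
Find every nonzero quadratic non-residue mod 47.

5, 10, 11, 13, 15, 19, 20, 22, 23, 26, 29, 30, 31, 33, 35, 38, 39, 40, 41, 43, 44, 45, 46

Square k = 1,…,23 (k and 47−k give the same square):
1²=1, 2²=4, 3²=9, 4²=16, 5²=25, 6²=36, 7²≡2, 8²≡17, 9²≡34, 10²≡6, 11²≡27, 12²≡3, 13²≡28, 14²≡8, 15²≡37, 16²≡21, 17²≡7, 18²≡42, 19²≡32, 20²≡24, 21²≡18, 22²≡14, 23²≡12 (mod 47).
The residues are {1, 2, 3, 4, 6, 7, 8, 9, 12, 14, 16, 17, 18, 21, 24, 25, 27, 28, 32, 34, 36, 37, 42}; the non-residues are the remaining 23 nonzero classes.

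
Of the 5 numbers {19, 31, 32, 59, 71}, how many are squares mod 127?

(19/127) = +1 → QR.
(31/127) = +1 → QR.
(32/127) = +1 → QR.
(59/127) = -1 → non-residue.
(71/127) = +1 → QR.
Total quadratic residues among the 5: 4.

4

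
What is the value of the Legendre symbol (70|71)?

Pull out 2: since 71 ≡ 7 (mod 8), (2/71) = +1.
Reciprocity: 35 ≡ 3 and 71 ≡ 3 (mod 4), so (35/71) = −(71/35).
Reduce top mod 35: now compute (1/35).
Reached (1/35) = 1. Collecting the sign flips along the way, the symbol is -1.

-1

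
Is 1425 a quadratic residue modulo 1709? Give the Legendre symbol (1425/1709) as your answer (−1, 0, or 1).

Reciprocity: 1425 ≡ 1 and 1709 ≡ 1 (mod 4), so (1425/1709) = +(1709/1425).
Reduce top mod 1425: now compute (284/1425).
Pull out 2^2: since 1425 ≡ 1 (mod 8), (2/1425) = +1, so (2/1425)^2 = +1.
Reciprocity: 71 ≡ 3 and 1425 ≡ 1 (mod 4), so (71/1425) = +(1425/71).
Reduce top mod 71: now compute (5/71).
Reciprocity: 5 ≡ 1 and 71 ≡ 3 (mod 4), so (5/71) = +(71/5).
Reduce top mod 5: now compute (1/5).
Reached (1/5) = 1. Collecting the sign flips along the way, the symbol is +1.

1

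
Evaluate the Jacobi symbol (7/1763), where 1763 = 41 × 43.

1

Reciprocity: 7 ≡ 3 and 1763 ≡ 3 (mod 4), so (7/1763) = −(1763/7).
Reduce top mod 7: now compute (6/7).
Pull out 2: since 7 ≡ 7 (mod 8), (2/7) = +1.
Reciprocity: 3 ≡ 3 and 7 ≡ 3 (mod 4), so (3/7) = −(7/3).
Reduce top mod 3: now compute (1/3).
Reached (1/3) = 1. Collecting the sign flips along the way, the symbol is +1.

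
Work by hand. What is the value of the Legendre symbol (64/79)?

Pull out 2^6: since 79 ≡ 7 (mod 8), (2/79) = +1, so (2/79)^6 = +1.
Reached (1/79) = 1. Collecting the sign flips along the way, the symbol is +1.

1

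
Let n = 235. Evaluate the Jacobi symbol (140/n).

0

Pull out 2^2: since 235 ≡ 3 (mod 8), (2/235) = -1, so (2/235)^2 = +1.
Reciprocity: 35 ≡ 3 and 235 ≡ 3 (mod 4), so (35/235) = −(235/35).
Reduce top mod 35: now compute (25/35).
Reciprocity: 25 ≡ 1 and 35 ≡ 3 (mod 4), so (25/35) = +(35/25).
Reduce top mod 25: now compute (10/25).
Pull out 2: since 25 ≡ 1 (mod 8), (2/25) = +1.
Reciprocity: 5 ≡ 1 and 25 ≡ 1 (mod 4), so (5/25) = +(25/5).
Reduce top mod 5: now compute (0/5).
Top reduces to 0: gcd > 1, so the symbol is 0.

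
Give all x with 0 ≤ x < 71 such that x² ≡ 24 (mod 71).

33, 38

Since 71 ≡ 3 (mod 4), a square root of 24 is 24^((71+1)/4) = 24^18 mod 71.
Repeated squaring: 24^2≡8, 24^4≡64, 24^8≡49, 24^16≡58 (mod 71).
24^18 = 24^(16+2) ≡ 38 (mod 71).
Check: 38² = 1444 ≡ 24 (mod 71). The two roots are 33 and 38.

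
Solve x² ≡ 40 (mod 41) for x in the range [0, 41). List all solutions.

41 ≡ 1 (mod 4), so we find a root by search.
Trying successive values, 9² = 81 ≡ 40 (mod 41). The other root is 41 − 9 = 32.

9, 32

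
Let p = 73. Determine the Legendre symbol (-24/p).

1

Euler's criterion: (-24/73) ≡ 49^36 (mod 73).
49^2 ≡ 65 (mod 73)
49^4 ≡ 64 (mod 73)
49^8 ≡ 8 (mod 73)
49^16 ≡ 64 (mod 73)
49^32 ≡ 8 (mod 73)
49^36 = 49^(32+4) ≡ 1 (mod 73).
Result is 1, so (-24/73) = 1.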